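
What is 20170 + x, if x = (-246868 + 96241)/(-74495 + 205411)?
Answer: 114801091/5692 ≈ 20169.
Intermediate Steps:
x = -6549/5692 (x = -150627/130916 = -150627*1/130916 = -6549/5692 ≈ -1.1506)
20170 + x = 20170 - 6549/5692 = 114801091/5692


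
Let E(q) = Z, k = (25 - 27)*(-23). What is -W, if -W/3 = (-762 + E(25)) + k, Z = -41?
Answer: -2271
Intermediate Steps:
k = 46 (k = -2*(-23) = 46)
E(q) = -41
W = 2271 (W = -3*((-762 - 41) + 46) = -3*(-803 + 46) = -3*(-757) = 2271)
-W = -1*2271 = -2271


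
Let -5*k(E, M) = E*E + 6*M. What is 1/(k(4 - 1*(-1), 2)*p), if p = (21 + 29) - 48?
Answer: -5/74 ≈ -0.067568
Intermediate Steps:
k(E, M) = -6*M/5 - E²/5 (k(E, M) = -(E*E + 6*M)/5 = -(E² + 6*M)/5 = -6*M/5 - E²/5)
p = 2 (p = 50 - 48 = 2)
1/(k(4 - 1*(-1), 2)*p) = 1/((-6/5*2 - (4 - 1*(-1))²/5)*2) = 1/((-12/5 - (4 + 1)²/5)*2) = 1/((-12/5 - ⅕*5²)*2) = 1/((-12/5 - ⅕*25)*2) = 1/((-12/5 - 5)*2) = 1/(-37/5*2) = 1/(-74/5) = -5/74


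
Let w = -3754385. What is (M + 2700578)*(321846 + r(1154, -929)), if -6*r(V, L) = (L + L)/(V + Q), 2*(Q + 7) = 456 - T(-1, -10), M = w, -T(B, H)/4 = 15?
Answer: -476525138978311/1405 ≈ -3.3916e+11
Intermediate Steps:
T(B, H) = -60 (T(B, H) = -4*15 = -60)
M = -3754385
Q = 251 (Q = -7 + (456 - 1*(-60))/2 = -7 + (456 + 60)/2 = -7 + (1/2)*516 = -7 + 258 = 251)
r(V, L) = -L/(3*(251 + V)) (r(V, L) = -(L + L)/(6*(V + 251)) = -2*L/(6*(251 + V)) = -L/(3*(251 + V)))
(M + 2700578)*(321846 + r(1154, -929)) = (-3754385 + 2700578)*(321846 - 1*(-929)/(753 + 3*1154)) = -1053807*(321846 - 1*(-929)/(753 + 3462)) = -1053807*(321846 - 1*(-929)/4215) = -1053807*(321846 - 1*(-929)*1/4215) = -1053807*(321846 + 929/4215) = -1053807*1356581819/4215 = -476525138978311/1405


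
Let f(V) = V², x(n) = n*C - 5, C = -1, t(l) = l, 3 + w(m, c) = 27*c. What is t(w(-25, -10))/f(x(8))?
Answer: -21/13 ≈ -1.6154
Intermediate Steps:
w(m, c) = -3 + 27*c
x(n) = -5 - n (x(n) = n*(-1) - 5 = -n - 5 = -5 - n)
t(w(-25, -10))/f(x(8)) = (-3 + 27*(-10))/((-5 - 1*8)²) = (-3 - 270)/((-5 - 8)²) = -273/((-13)²) = -273/169 = -273*1/169 = -21/13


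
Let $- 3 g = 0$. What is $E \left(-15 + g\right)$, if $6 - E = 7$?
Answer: $15$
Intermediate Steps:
$E = -1$ ($E = 6 - 7 = -1$)
$g = 0$ ($g = \left(- \frac{1}{3}\right) 0 = 0$)
$E \left(-15 + g\right) = - (-15 + 0) = \left(-1\right) \left(-15\right) = 15$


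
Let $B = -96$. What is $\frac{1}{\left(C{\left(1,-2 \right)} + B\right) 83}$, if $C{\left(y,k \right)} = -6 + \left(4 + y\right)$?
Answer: $- \frac{1}{8051} \approx -0.00012421$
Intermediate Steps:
$C{\left(y,k \right)} = -2 + y$
$\frac{1}{\left(C{\left(1,-2 \right)} + B\right) 83} = \frac{1}{\left(\left(-2 + 1\right) - 96\right) 83} = \frac{1}{\left(-1 - 96\right) 83} = \frac{1}{\left(-97\right) 83} = \frac{1}{-8051} = - \frac{1}{8051}$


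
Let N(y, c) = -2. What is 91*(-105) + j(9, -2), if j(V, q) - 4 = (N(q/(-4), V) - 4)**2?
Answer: -9515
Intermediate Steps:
j(V, q) = 40 (j(V, q) = 4 + (-2 - 4)**2 = 4 + (-6)**2 = 4 + 36 = 40)
91*(-105) + j(9, -2) = 91*(-105) + 40 = -9555 + 40 = -9515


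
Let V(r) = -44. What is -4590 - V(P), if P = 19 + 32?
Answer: -4546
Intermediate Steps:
P = 51
-4590 - V(P) = -4590 - 1*(-44) = -4590 + 44 = -4546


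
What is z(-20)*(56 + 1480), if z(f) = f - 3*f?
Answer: 61440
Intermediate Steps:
z(f) = -2*f
z(-20)*(56 + 1480) = (-2*(-20))*(56 + 1480) = 40*1536 = 61440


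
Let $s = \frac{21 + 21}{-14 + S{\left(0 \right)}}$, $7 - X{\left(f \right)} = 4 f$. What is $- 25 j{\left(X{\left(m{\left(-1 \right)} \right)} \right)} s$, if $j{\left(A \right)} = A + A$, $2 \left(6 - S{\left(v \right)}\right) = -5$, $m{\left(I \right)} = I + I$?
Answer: $\frac{63000}{11} \approx 5727.3$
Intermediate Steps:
$m{\left(I \right)} = 2 I$
$X{\left(f \right)} = 7 - 4 f$
$S{\left(v \right)} = \frac{17}{2}$ ($S{\left(v \right)} = 6 - - \frac{5}{2} = 6 + \frac{5}{2} = \frac{17}{2}$)
$j{\left(A \right)} = 2 A$
$s = - \frac{84}{11}$ ($s = \frac{21 + 21}{-14 + \frac{17}{2}} = \frac{42}{- \frac{11}{2}} = 42 \left(- \frac{2}{11}\right) = - \frac{84}{11} \approx -7.6364$)
$- 25 j{\left(X{\left(m{\left(-1 \right)} \right)} \right)} s = - 25 \cdot 2 \left(7 - 4 \cdot 2 \left(-1\right)\right) \left(- \frac{84}{11}\right) = - 25 \cdot 2 \left(7 - -8\right) \left(- \frac{84}{11}\right) = - 25 \cdot 2 \left(7 + 8\right) \left(- \frac{84}{11}\right) = - 25 \cdot 2 \cdot 15 \left(- \frac{84}{11}\right) = \left(-25\right) 30 \left(- \frac{84}{11}\right) = \left(-750\right) \left(- \frac{84}{11}\right) = \frac{63000}{11}$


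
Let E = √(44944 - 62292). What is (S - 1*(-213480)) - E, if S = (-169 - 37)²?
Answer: 255916 - 2*I*√4337 ≈ 2.5592e+5 - 131.71*I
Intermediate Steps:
S = 42436 (S = (-206)² = 42436)
E = 2*I*√4337 (E = √(-17348) = 2*I*√4337 ≈ 131.71*I)
(S - 1*(-213480)) - E = (42436 - 1*(-213480)) - 2*I*√4337 = (42436 + 213480) - 2*I*√4337 = 255916 - 2*I*√4337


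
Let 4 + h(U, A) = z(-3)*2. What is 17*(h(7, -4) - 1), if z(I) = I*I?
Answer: 221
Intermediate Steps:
z(I) = I**2
h(U, A) = 14 (h(U, A) = -4 + (-3)**2*2 = -4 + 9*2 = -4 + 18 = 14)
17*(h(7, -4) - 1) = 17*(14 - 1) = 17*13 = 221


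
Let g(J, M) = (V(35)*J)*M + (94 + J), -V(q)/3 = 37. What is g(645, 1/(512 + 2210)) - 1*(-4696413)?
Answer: 12785576149/2722 ≈ 4.6971e+6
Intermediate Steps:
V(q) = -111 (V(q) = -3*37 = -111)
g(J, M) = 94 + J - 111*J*M (g(J, M) = (-111*J)*M + (94 + J) = -111*J*M + (94 + J) = 94 + J - 111*J*M)
g(645, 1/(512 + 2210)) - 1*(-4696413) = (94 + 645 - 111*645/(512 + 2210)) - 1*(-4696413) = (94 + 645 - 111*645/2722) + 4696413 = (94 + 645 - 111*645*1/2722) + 4696413 = (94 + 645 - 71595/2722) + 4696413 = 1939963/2722 + 4696413 = 12785576149/2722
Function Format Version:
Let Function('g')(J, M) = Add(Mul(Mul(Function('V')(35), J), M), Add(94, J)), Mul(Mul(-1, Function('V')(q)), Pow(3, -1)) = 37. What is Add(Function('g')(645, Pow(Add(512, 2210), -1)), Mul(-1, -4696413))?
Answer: Rational(12785576149, 2722) ≈ 4.6971e+6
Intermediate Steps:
Function('V')(q) = -111 (Function('V')(q) = Mul(-3, 37) = -111)
Function('g')(J, M) = Add(94, J, Mul(-111, J, M)) (Function('g')(J, M) = Add(Mul(Mul(-111, J), M), Add(94, J)) = Add(Mul(-111, J, M), Add(94, J)) = Add(94, J, Mul(-111, J, M)))
Add(Function('g')(645, Pow(Add(512, 2210), -1)), Mul(-1, -4696413)) = Add(Add(94, 645, Mul(-111, 645, Pow(Add(512, 2210), -1))), Mul(-1, -4696413)) = Add(Add(94, 645, Mul(-111, 645, Pow(2722, -1))), 4696413) = Add(Add(94, 645, Mul(-111, 645, Rational(1, 2722))), 4696413) = Add(Add(94, 645, Rational(-71595, 2722)), 4696413) = Add(Rational(1939963, 2722), 4696413) = Rational(12785576149, 2722)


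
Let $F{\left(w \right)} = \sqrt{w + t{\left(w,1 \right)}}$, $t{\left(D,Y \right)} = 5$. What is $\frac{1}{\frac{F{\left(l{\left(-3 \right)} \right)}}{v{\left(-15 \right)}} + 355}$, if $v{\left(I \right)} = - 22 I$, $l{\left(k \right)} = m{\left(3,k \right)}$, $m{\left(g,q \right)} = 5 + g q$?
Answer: $\frac{330}{117151} \approx 0.0028169$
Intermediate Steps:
$l{\left(k \right)} = 5 + 3 k$
$F{\left(w \right)} = \sqrt{5 + w}$ ($F{\left(w \right)} = \sqrt{w + 5} = \sqrt{5 + w}$)
$\frac{1}{\frac{F{\left(l{\left(-3 \right)} \right)}}{v{\left(-15 \right)}} + 355} = \frac{1}{\frac{\sqrt{5 + \left(5 + 3 \left(-3\right)\right)}}{\left(-22\right) \left(-15\right)} + 355} = \frac{1}{\frac{\sqrt{5 + \left(5 - 9\right)}}{330} + 355} = \frac{1}{\sqrt{5 - 4} \cdot \frac{1}{330} + 355} = \frac{1}{\sqrt{1} \cdot \frac{1}{330} + 355} = \frac{1}{1 \cdot \frac{1}{330} + 355} = \frac{1}{\frac{1}{330} + 355} = \frac{1}{\frac{117151}{330}} = \frac{330}{117151}$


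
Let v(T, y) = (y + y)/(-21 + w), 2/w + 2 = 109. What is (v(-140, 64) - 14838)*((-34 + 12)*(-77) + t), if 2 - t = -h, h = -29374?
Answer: 922369516068/2245 ≈ 4.1085e+8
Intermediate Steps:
w = 2/107 (w = 2/(-2 + 109) = 2/107 ≈ 0.018692)
v(T, y) = -214*y/2245 (v(T, y) = (y + y)/(-21 + 2/107) = (2*y)/(-2245/107) = (2*y)*(-107/2245) = -214*y/2245)
t = -29372 (t = 2 - (-1)*(-29374) = 2 - 1*29374 = 2 - 29374 = -29372)
(v(-140, 64) - 14838)*((-34 + 12)*(-77) + t) = (-214/2245*64 - 14838)*((-34 + 12)*(-77) - 29372) = (-13696/2245 - 14838)*(-22*(-77) - 29372) = -33325006*(1694 - 29372)/2245 = -33325006/2245*(-27678) = 922369516068/2245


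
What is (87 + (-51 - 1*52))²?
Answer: 256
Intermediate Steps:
(87 + (-51 - 1*52))² = (87 + (-51 - 52))² = (87 - 103)² = (-16)² = 256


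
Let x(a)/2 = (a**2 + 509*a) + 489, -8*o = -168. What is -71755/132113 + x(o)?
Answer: 3069970139/132113 ≈ 23237.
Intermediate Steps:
o = 21 (o = -1/8*(-168) = 21)
x(a) = 978 + 2*a**2 + 1018*a (x(a) = 2*((a**2 + 509*a) + 489) = 2*(489 + a**2 + 509*a) = 978 + 2*a**2 + 1018*a)
-71755/132113 + x(o) = -71755/132113 + (978 + 2*21**2 + 1018*21) = -71755*1/132113 + (978 + 2*441 + 21378) = -71755/132113 + (978 + 882 + 21378) = -71755/132113 + 23238 = 3069970139/132113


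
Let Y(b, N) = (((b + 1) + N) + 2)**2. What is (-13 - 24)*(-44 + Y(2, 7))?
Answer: -3700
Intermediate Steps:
Y(b, N) = (3 + N + b)**2 (Y(b, N) = (((1 + b) + N) + 2)**2 = ((1 + N + b) + 2)**2 = (3 + N + b)**2)
(-13 - 24)*(-44 + Y(2, 7)) = (-13 - 24)*(-44 + (3 + 7 + 2)**2) = -37*(-44 + 12**2) = -37*(-44 + 144) = -37*100 = -3700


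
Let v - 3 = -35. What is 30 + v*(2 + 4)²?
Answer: -1122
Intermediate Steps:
v = -32 (v = 3 - 35 = -32)
30 + v*(2 + 4)² = 30 - 32*(2 + 4)² = 30 - 32*6² = 30 - 32*36 = 30 - 1152 = -1122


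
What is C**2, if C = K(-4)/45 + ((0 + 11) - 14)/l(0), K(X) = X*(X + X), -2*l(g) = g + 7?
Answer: 244036/99225 ≈ 2.4594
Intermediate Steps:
l(g) = -7/2 - g/2 (l(g) = -(g + 7)/2 = -(7 + g)/2 = -7/2 - g/2)
K(X) = 2*X**2 (K(X) = X*(2*X) = 2*X**2)
C = 494/315 (C = (2*(-4)**2)/45 + ((0 + 11) - 14)/(-7/2 - 1/2*0) = (2*16)*(1/45) + (11 - 14)/(-7/2 + 0) = 32*(1/45) - 3/(-7/2) = 32/45 - 3*(-2/7) = 32/45 + 6/7 = 494/315 ≈ 1.5683)
C**2 = (494/315)**2 = 244036/99225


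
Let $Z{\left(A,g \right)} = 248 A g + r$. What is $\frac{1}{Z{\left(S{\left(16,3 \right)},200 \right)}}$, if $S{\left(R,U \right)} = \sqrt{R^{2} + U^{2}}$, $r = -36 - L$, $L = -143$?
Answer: $- \frac{107}{651942388551} + \frac{49600 \sqrt{265}}{651942388551} \approx 1.2383 \cdot 10^{-6}$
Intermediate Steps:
$r = 107$ ($r = -36 - -143 = -36 + 143 = 107$)
$Z{\left(A,g \right)} = 107 + 248 A g$ ($Z{\left(A,g \right)} = 248 A g + 107 = 107 + 248 A g$)
$\frac{1}{Z{\left(S{\left(16,3 \right)},200 \right)}} = \frac{1}{107 + 248 \sqrt{16^{2} + 3^{2}} \cdot 200} = \frac{1}{107 + 248 \sqrt{256 + 9} \cdot 200} = \frac{1}{107 + 248 \sqrt{265} \cdot 200} = \frac{1}{107 + 49600 \sqrt{265}}$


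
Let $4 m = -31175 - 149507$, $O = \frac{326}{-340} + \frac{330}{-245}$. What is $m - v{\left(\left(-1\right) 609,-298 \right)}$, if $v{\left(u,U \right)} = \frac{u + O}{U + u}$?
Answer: $- \frac{170641111266}{3777655} \approx -45171.0$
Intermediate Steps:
$O = - \frac{19207}{8330}$ ($O = 326 \left(- \frac{1}{340}\right) + 330 \left(- \frac{1}{245}\right) = - \frac{163}{170} - \frac{66}{49} = - \frac{19207}{8330} \approx -2.3058$)
$v{\left(u,U \right)} = \frac{- \frac{19207}{8330} + u}{U + u}$ ($v{\left(u,U \right)} = \frac{u - \frac{19207}{8330}}{U + u} = \frac{- \frac{19207}{8330} + u}{U + u}$)
$m = - \frac{90341}{2}$ ($m = \frac{-31175 - 149507}{4} = \frac{1}{4} \left(-180682\right) = - \frac{90341}{2} \approx -45171.0$)
$m - v{\left(\left(-1\right) 609,-298 \right)} = - \frac{90341}{2} - \frac{- \frac{19207}{8330} - 609}{-298 - 609} = - \frac{90341}{2} - \frac{1}{-907} \left(- \frac{5092177}{8330}\right) = - \frac{90341}{2} - \left(- \frac{1}{907}\right) \left(- \frac{5092177}{8330}\right) = - \frac{90341}{2} - \frac{5092177}{7555310} = - \frac{170641111266}{3777655}$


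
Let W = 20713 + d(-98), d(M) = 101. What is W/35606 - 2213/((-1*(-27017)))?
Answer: 241767880/480983651 ≈ 0.50265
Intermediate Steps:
W = 20814 (W = 20713 + 101 = 20814)
W/35606 - 2213/((-1*(-27017))) = 20814/35606 - 2213/((-1*(-27017))) = 20814*(1/35606) - 2213/27017 = 10407/17803 - 2213*1/27017 = 10407/17803 - 2213/27017 = 241767880/480983651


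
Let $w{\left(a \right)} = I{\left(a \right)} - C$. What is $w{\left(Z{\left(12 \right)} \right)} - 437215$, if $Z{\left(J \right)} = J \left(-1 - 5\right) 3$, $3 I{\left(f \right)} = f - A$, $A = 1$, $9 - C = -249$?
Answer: $- \frac{1312636}{3} \approx -4.3755 \cdot 10^{5}$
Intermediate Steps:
$C = 258$ ($C = 9 - -249 = 9 + 249 = 258$)
$I{\left(f \right)} = - \frac{1}{3} + \frac{f}{3}$ ($I{\left(f \right)} = \frac{f - 1}{3} = \frac{-1 + f}{3} = - \frac{1}{3} + \frac{f}{3}$)
$Z{\left(J \right)} = - 18 J$ ($Z{\left(J \right)} = J \left(-6\right) 3 = - 6 J 3 = - 18 J$)
$w{\left(a \right)} = - \frac{775}{3} + \frac{a}{3}$ ($w{\left(a \right)} = \left(- \frac{1}{3} + \frac{a}{3}\right) - 258 = - \frac{775}{3} + \frac{a}{3}$)
$w{\left(Z{\left(12 \right)} \right)} - 437215 = \left(- \frac{775}{3} + \frac{\left(-18\right) 12}{3}\right) - 437215 = \left(- \frac{775}{3} + \frac{1}{3} \left(-216\right)\right) - 437215 = \left(- \frac{775}{3} - 72\right) - 437215 = - \frac{991}{3} - 437215 = - \frac{1312636}{3}$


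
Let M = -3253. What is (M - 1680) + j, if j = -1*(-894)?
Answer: -4039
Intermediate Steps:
j = 894
(M - 1680) + j = (-3253 - 1680) + 894 = -4933 + 894 = -4039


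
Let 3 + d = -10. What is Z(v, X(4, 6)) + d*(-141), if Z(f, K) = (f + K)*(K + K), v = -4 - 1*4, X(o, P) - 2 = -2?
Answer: 1833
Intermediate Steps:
X(o, P) = 0 (X(o, P) = 2 - 2 = 0)
d = -13 (d = -3 - 10 = -13)
v = -8 (v = -4 - 4 = -8)
Z(f, K) = 2*K*(K + f) (Z(f, K) = (K + f)*(2*K) = 2*K*(K + f))
Z(v, X(4, 6)) + d*(-141) = 2*0*(0 - 8) - 13*(-141) = 2*0*(-8) + 1833 = 0 + 1833 = 1833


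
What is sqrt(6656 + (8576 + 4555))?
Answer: sqrt(19787) ≈ 140.67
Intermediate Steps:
sqrt(6656 + (8576 + 4555)) = sqrt(6656 + 13131) = sqrt(19787)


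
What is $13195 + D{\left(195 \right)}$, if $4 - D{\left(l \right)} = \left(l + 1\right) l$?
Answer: $-25021$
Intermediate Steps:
$D{\left(l \right)} = 4 - l \left(1 + l\right)$ ($D{\left(l \right)} = 4 - \left(l + 1\right) l = 4 - \left(1 + l\right) l = 4 - l \left(1 + l\right)$)
$13195 + D{\left(195 \right)} = 13195 - 38216 = -25021$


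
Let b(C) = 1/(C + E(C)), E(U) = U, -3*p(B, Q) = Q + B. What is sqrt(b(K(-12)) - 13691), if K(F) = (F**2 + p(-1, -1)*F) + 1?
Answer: I*sqrt(1027865242)/274 ≈ 117.01*I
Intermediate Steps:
p(B, Q) = -B/3 - Q/3 (p(B, Q) = -(Q + B)/3 = -(B + Q)/3 = -B/3 - Q/3)
K(F) = 1 + F**2 + 2*F/3 (K(F) = (F**2 + (-1/3*(-1) - 1/3*(-1))*F) + 1 = (F**2 + (1/3 + 1/3)*F) + 1 = (F**2 + 2*F/3) + 1 = 1 + F**2 + 2*F/3)
b(C) = 1/(2*C) (b(C) = 1/(C + C) = 1/(2*C))
sqrt(b(K(-12)) - 13691) = sqrt(1/(2*(1 + (-12)**2 + (2/3)*(-12))) - 13691) = sqrt(1/(2*(1 + 144 - 8)) - 13691) = sqrt((1/2)/137 - 13691) = sqrt((1/2)*(1/137) - 13691) = sqrt(1/274 - 13691) = sqrt(-3751333/274) = I*sqrt(1027865242)/274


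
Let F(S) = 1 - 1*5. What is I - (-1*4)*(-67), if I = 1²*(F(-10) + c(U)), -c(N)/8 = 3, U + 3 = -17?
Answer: -296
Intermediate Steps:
U = -20 (U = -3 - 17 = -20)
F(S) = -4 (F(S) = 1 - 5 = -4)
c(N) = -24 (c(N) = -8*3 = -24)
I = -28 (I = 1²*(-4 - 24) = 1*(-28) = -28)
I - (-1*4)*(-67) = -28 - (-1*4)*(-67) = -28 - (-4)*(-67) = -28 - 1*268 = -28 - 268 = -296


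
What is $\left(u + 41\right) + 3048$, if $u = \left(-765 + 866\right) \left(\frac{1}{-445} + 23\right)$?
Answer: $\frac{2408239}{445} \approx 5411.8$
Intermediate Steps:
$u = \frac{1033634}{445}$ ($u = 101 \left(- \frac{1}{445} + 23\right) = 101 \cdot \frac{10234}{445} = \frac{1033634}{445} \approx 2322.8$)
$\left(u + 41\right) + 3048 = \left(\frac{1033634}{445} + 41\right) + 3048 = \frac{1051879}{445} + 3048 = \frac{2408239}{445}$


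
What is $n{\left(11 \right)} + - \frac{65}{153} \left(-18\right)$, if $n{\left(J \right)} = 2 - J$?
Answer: $- \frac{23}{17} \approx -1.3529$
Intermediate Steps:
$n{\left(11 \right)} + - \frac{65}{153} \left(-18\right) = \left(2 - 11\right) + - \frac{65}{153} \left(-18\right) = \left(2 - 11\right) + \left(-65\right) \frac{1}{153} \left(-18\right) = -9 - - \frac{130}{17} = -9 + \frac{130}{17} = - \frac{23}{17}$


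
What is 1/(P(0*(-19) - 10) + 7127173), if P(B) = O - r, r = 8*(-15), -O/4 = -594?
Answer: 1/7129669 ≈ 1.4026e-7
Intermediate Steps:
O = 2376 (O = -4*(-594) = 2376)
r = -120
P(B) = 2496 (P(B) = 2376 - 1*(-120) = 2376 + 120 = 2496)
1/(P(0*(-19) - 10) + 7127173) = 1/(2496 + 7127173) = 1/7129669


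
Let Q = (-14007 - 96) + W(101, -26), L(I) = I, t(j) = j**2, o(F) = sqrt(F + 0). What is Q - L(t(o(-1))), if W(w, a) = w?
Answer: -14001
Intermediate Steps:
o(F) = sqrt(F)
Q = -14002 (Q = (-14007 - 96) + 101 = -14103 + 101 = -14002)
Q - L(t(o(-1))) = -14002 - (sqrt(-1))**2 = -14002 - I**2 = -14002 - 1*(-1) = -14002 + 1 = -14001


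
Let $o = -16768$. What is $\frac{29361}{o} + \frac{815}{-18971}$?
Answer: $- \frac{570673451}{318105728} \approx -1.794$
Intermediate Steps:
$\frac{29361}{o} + \frac{815}{-18971} = \frac{29361}{-16768} + \frac{815}{-18971} = 29361 \left(- \frac{1}{16768}\right) + 815 \left(- \frac{1}{18971}\right) = - \frac{29361}{16768} - \frac{815}{18971} = - \frac{570673451}{318105728}$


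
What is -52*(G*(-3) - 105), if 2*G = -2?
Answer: 5304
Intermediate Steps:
G = -1 (G = (½)*(-2) = -1)
-52*(G*(-3) - 105) = -52*(-1*(-3) - 105) = -52*(3 - 105) = -52*(-102) = 5304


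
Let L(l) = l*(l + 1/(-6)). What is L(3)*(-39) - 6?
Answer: -675/2 ≈ -337.50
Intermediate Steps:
L(l) = l*(-1/6 + l) (L(l) = l*(l - 1/6) = l*(-1/6 + l))
L(3)*(-39) - 6 = (3*(-1/6 + 3))*(-39) - 6 = (3*(17/6))*(-39) - 6 = (17/2)*(-39) - 6 = -663/2 - 6 = -675/2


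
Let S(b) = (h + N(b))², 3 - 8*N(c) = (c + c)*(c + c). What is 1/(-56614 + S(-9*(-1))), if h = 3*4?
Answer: -64/3572671 ≈ -1.7914e-5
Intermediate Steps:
h = 12
N(c) = 3/8 - c²/2 (N(c) = 3/8 - (c + c)*(c + c)/8 = 3/8 - 2*c*2*c/8 = 3/8 - c²/2)
S(b) = (99/8 - b²/2)² (S(b) = (12 + (3/8 - b²/2))² = (99/8 - b²/2)²)
1/(-56614 + S(-9*(-1))) = 1/(-56614 + (-99 + 4*(-9*(-1))²)²/64) = 1/(-56614 + (-99 + 4*9²)²/64) = 1/(-56614 + (-99 + 4*81)²/64) = 1/(-56614 + (-99 + 324)²/64) = 1/(-56614 + (1/64)*225²) = 1/(-56614 + (1/64)*50625) = 1/(-56614 + 50625/64) = 1/(-3572671/64) = -64/3572671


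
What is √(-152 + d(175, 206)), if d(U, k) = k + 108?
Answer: 9*√2 ≈ 12.728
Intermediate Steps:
d(U, k) = 108 + k
√(-152 + d(175, 206)) = √(-152 + (108 + 206)) = √(-152 + 314) = √162 = 9*√2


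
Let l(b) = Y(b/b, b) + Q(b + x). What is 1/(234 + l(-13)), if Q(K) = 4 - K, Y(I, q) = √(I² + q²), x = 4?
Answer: 247/60839 - √170/60839 ≈ 0.0038456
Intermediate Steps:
l(b) = √(1 + b²) - b (l(b) = √((b/b)² + b²) + (4 - (b + 4)) = √(1² + b²) + (4 - (4 + b)) = √(1 + b²) + (4 + (-4 - b)) = √(1 + b²) - b)
1/(234 + l(-13)) = 1/(234 + (√(1 + (-13)²) - 1*(-13))) = 1/(234 + (√(1 + 169) + 13)) = 1/(234 + (√170 + 13)) = 1/(234 + (13 + √170)) = 1/(247 + √170)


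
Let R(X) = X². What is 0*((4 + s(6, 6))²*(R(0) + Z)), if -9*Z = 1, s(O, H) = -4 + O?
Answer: 0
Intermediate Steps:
Z = -⅑ (Z = -⅑*1 = -⅑ ≈ -0.11111)
0*((4 + s(6, 6))²*(R(0) + Z)) = 0*((4 + (-4 + 6))²*(0² - ⅑)) = 0*((4 + 2)²*(0 - ⅑)) = 0*(6²*(-⅑)) = 0*(36*(-⅑)) = 0*(-4) = 0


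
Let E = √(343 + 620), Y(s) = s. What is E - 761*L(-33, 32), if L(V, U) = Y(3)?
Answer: -2283 + 3*√107 ≈ -2252.0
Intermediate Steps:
L(V, U) = 3
E = 3*√107 (E = √963 = 3*√107 ≈ 31.032)
E - 761*L(-33, 32) = 3*√107 - 761*3 = 3*√107 - 2283 = -2283 + 3*√107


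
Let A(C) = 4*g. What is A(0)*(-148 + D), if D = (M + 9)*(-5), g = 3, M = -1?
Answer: -2256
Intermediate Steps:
D = -40 (D = (-1 + 9)*(-5) = 8*(-5) = -40)
A(C) = 12 (A(C) = 4*3 = 12)
A(0)*(-148 + D) = 12*(-148 - 40) = 12*(-188) = -2256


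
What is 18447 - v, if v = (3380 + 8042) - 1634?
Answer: 8659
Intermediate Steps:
v = 9788 (v = 11422 - 1634 = 9788)
18447 - v = 18447 - 1*9788 = 18447 - 9788 = 8659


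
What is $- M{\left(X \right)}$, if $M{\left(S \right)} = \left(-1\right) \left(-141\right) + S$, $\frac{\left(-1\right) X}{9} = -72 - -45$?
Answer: $-384$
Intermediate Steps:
$X = 243$ ($X = - 9 \left(-72 - -45\right) = - 9 \left(-72 + 45\right) = \left(-9\right) \left(-27\right) = 243$)
$M{\left(S \right)} = 141 + S$
$- M{\left(X \right)} = - (141 + 243) = \left(-1\right) 384 = -384$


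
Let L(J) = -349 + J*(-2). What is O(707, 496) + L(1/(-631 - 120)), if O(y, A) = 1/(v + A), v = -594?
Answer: -25686257/73598 ≈ -349.01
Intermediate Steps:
O(y, A) = 1/(-594 + A)
L(J) = -349 - 2*J
O(707, 496) + L(1/(-631 - 120)) = 1/(-594 + 496) + (-349 - 2/(-631 - 120)) = 1/(-98) + (-349 - 2/(-751)) = -1/98 + (-349 - 2*(-1/751)) = -1/98 + (-349 + 2/751) = -1/98 - 262097/751 = -25686257/73598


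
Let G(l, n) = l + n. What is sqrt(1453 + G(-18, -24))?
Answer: sqrt(1411) ≈ 37.563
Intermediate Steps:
sqrt(1453 + G(-18, -24)) = sqrt(1453 + (-18 - 24)) = sqrt(1453 - 42) = sqrt(1411)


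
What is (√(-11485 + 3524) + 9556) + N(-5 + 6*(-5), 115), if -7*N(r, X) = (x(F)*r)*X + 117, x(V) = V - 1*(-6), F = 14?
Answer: 147275/7 + I*√7961 ≈ 21039.0 + 89.224*I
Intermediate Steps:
x(V) = 6 + V (x(V) = V + 6 = 6 + V)
N(r, X) = -117/7 - 20*X*r/7 (N(r, X) = -(((6 + 14)*r)*X + 117)/7 = -((20*r)*X + 117)/7 = -(20*X*r + 117)/7 = -(117 + 20*X*r)/7 = -117/7 - 20*X*r/7)
(√(-11485 + 3524) + 9556) + N(-5 + 6*(-5), 115) = (√(-11485 + 3524) + 9556) + (-117/7 - 20/7*115*(-5 + 6*(-5))) = (√(-7961) + 9556) + (-117/7 - 20/7*115*(-5 - 30)) = (I*√7961 + 9556) + (-117/7 - 20/7*115*(-35)) = (9556 + I*√7961) + (-117/7 + 11500) = (9556 + I*√7961) + 80383/7 = 147275/7 + I*√7961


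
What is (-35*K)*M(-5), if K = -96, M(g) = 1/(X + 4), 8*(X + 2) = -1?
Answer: 1792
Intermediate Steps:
X = -17/8 (X = -2 + (⅛)*(-1) = -2 - ⅛ = -17/8 ≈ -2.1250)
M(g) = 8/15 (M(g) = 1/(-17/8 + 4) = 1/(15/8) = 8/15)
(-35*K)*M(-5) = -35*(-96)*(8/15) = 3360*(8/15) = 1792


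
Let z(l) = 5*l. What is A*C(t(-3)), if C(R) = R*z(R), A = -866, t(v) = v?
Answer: -38970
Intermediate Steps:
C(R) = 5*R² (C(R) = R*(5*R) = 5*R²)
A*C(t(-3)) = -4330*(-3)² = -4330*9 = -866*45 = -38970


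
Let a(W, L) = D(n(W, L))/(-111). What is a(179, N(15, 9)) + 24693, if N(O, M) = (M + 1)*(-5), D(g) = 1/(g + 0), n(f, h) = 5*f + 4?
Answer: 2464089776/99789 ≈ 24693.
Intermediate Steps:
n(f, h) = 4 + 5*f
D(g) = 1/g
N(O, M) = -5 - 5*M (N(O, M) = (1 + M)*(-5) = -5 - 5*M)
a(W, L) = -1/(111*(4 + 5*W)) (a(W, L) = 1/((4 + 5*W)*(-111)) = -1/111/(4 + 5*W) = -1/(111*(4 + 5*W)))
a(179, N(15, 9)) + 24693 = -1/(444 + 555*179) + 24693 = -1/(444 + 99345) + 24693 = -1/99789 + 24693 = 2464089776/99789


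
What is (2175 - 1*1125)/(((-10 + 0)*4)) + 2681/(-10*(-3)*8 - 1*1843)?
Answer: -25577/916 ≈ -27.922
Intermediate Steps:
(2175 - 1*1125)/(((-10 + 0)*4)) + 2681/(-10*(-3)*8 - 1*1843) = (2175 - 1125)/((-10*4)) + 2681/(30*8 - 1843) = 1050/(-40) + 2681/(240 - 1843) = 1050*(-1/40) + 2681/(-1603) = -105/4 + 2681*(-1/1603) = -105/4 - 383/229 = -25577/916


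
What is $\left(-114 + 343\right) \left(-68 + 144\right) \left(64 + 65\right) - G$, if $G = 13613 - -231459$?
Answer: $2000044$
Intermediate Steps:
$G = 245072$ ($G = 13613 + 231459 = 245072$)
$\left(-114 + 343\right) \left(-68 + 144\right) \left(64 + 65\right) - G = \left(-114 + 343\right) \left(-68 + 144\right) \left(64 + 65\right) - 245072 = 229 \cdot 76 \cdot 129 - 245072 = 229 \cdot 9804 - 245072 = 2245116 - 245072 = 2000044$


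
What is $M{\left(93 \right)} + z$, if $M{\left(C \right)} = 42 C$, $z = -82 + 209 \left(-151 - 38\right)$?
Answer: $-35677$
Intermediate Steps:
$z = -39583$ ($z = -82 + 209 \left(-151 - 38\right) = -82 + 209 \left(-189\right) = -82 - 39501 = -39583$)
$M{\left(93 \right)} + z = 42 \cdot 93 - 39583 = 3906 - 39583 = -35677$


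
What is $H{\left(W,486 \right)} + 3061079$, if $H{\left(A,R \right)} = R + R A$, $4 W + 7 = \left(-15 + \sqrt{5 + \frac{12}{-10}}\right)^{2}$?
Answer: $\frac{30885137}{10} - 729 \sqrt{95} \approx 3.0814 \cdot 10^{6}$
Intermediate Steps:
$W = - \frac{7}{4} + \frac{\left(-15 + \frac{\sqrt{95}}{5}\right)^{2}}{4}$ ($W = - \frac{7}{4} + \frac{\left(-15 + \sqrt{5 + \frac{12}{-10}}\right)^{2}}{4} = - \frac{7}{4} + \frac{\left(-15 + \sqrt{5 + 12 \left(- \frac{1}{10}\right)}\right)^{2}}{4} = - \frac{7}{4} + \frac{\left(-15 + \sqrt{5 - \frac{6}{5}}\right)^{2}}{4} = - \frac{7}{4} + \frac{\left(-15 + \sqrt{\frac{19}{5}}\right)^{2}}{4} = - \frac{7}{4} + \frac{\left(-15 + \frac{\sqrt{95}}{5}\right)^{2}}{4} \approx 40.83$)
$H{\left(A,R \right)} = R + A R$
$H{\left(W,486 \right)} + 3061079 = 486 \left(1 + \left(\frac{1109}{20} - \frac{3 \sqrt{95}}{2}\right)\right) + 3061079 = 486 \left(\frac{1129}{20} - \frac{3 \sqrt{95}}{2}\right) + 3061079 = \left(\frac{274347}{10} - 729 \sqrt{95}\right) + 3061079 = \frac{30885137}{10} - 729 \sqrt{95}$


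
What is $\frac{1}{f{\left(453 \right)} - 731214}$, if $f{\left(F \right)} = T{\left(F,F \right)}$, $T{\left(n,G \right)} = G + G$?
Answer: $- \frac{1}{730308} \approx -1.3693 \cdot 10^{-6}$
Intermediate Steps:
$T{\left(n,G \right)} = 2 G$
$f{\left(F \right)} = 2 F$
$\frac{1}{f{\left(453 \right)} - 731214} = \frac{1}{2 \cdot 453 - 731214} = \frac{1}{906 - 731214} = \frac{1}{-730308} = - \frac{1}{730308}$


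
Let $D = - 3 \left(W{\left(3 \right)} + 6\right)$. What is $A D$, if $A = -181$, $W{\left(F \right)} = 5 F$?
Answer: $11403$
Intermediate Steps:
$D = -63$ ($D = - 3 \left(5 \cdot 3 + 6\right) = - 3 \left(15 + 6\right) = \left(-3\right) 21 = -63$)
$A D = \left(-181\right) \left(-63\right) = 11403$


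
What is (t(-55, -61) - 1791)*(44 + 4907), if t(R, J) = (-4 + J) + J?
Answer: -9491067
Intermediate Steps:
t(R, J) = -4 + 2*J
(t(-55, -61) - 1791)*(44 + 4907) = ((-4 + 2*(-61)) - 1791)*(44 + 4907) = ((-4 - 122) - 1791)*4951 = (-126 - 1791)*4951 = -1917*4951 = -9491067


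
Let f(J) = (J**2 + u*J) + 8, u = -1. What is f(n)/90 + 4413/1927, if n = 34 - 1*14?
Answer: 572423/86715 ≈ 6.6012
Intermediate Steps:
n = 20 (n = 34 - 14 = 20)
f(J) = 8 + J**2 - J (f(J) = (J**2 - J) + 8 = 8 + J**2 - J)
f(n)/90 + 4413/1927 = (8 + 20**2 - 1*20)/90 + 4413/1927 = (8 + 400 - 20)*(1/90) + 4413*(1/1927) = 388*(1/90) + 4413/1927 = 194/45 + 4413/1927 = 572423/86715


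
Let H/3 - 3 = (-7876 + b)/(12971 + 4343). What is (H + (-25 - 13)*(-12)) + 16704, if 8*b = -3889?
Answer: 2377911837/138512 ≈ 17168.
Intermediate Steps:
b = -3889/8 (b = (⅛)*(-3889) = -3889/8 ≈ -486.13)
H = 1045917/138512 (H = 9 + 3*((-7876 - 3889/8)/(12971 + 4343)) = 9 + 3*(-66897/8/17314) = 9 + 3*(-66897/8*1/17314) = 9 + 3*(-66897/138512) = 9 - 200691/138512 = 1045917/138512 ≈ 7.5511)
(H + (-25 - 13)*(-12)) + 16704 = (1045917/138512 + (-25 - 13)*(-12)) + 16704 = (1045917/138512 - 38*(-12)) + 16704 = (1045917/138512 + 456) + 16704 = 64207389/138512 + 16704 = 2377911837/138512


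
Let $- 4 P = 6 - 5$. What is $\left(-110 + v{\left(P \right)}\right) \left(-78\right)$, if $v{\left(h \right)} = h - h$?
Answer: $8580$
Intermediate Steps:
$P = - \frac{1}{4}$ ($P = - \frac{6 - 5}{4} = \left(- \frac{1}{4}\right) 1 = - \frac{1}{4} \approx -0.25$)
$v{\left(h \right)} = 0$
$\left(-110 + v{\left(P \right)}\right) \left(-78\right) = \left(-110 + 0\right) \left(-78\right) = \left(-110\right) \left(-78\right) = 8580$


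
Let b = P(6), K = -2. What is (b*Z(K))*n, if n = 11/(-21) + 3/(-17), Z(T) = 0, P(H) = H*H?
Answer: 0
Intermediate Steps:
P(H) = H²
b = 36 (b = 6² = 36)
n = -250/357 (n = 11*(-1/21) + 3*(-1/17) = -11/21 - 3/17 = -250/357 ≈ -0.70028)
(b*Z(K))*n = (36*0)*(-250/357) = 0*(-250/357) = 0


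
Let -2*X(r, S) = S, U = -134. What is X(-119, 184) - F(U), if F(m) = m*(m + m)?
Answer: -36004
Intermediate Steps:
X(r, S) = -S/2
F(m) = 2*m**2 (F(m) = m*(2*m) = 2*m**2)
X(-119, 184) - F(U) = -1/2*184 - 2*(-134)**2 = -92 - 2*17956 = -92 - 1*35912 = -92 - 35912 = -36004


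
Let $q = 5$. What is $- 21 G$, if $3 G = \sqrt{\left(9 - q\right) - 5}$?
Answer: $- 7 i \approx - 7.0 i$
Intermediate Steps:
$G = \frac{i}{3}$ ($G = \frac{\sqrt{\left(9 - 5\right) - 5}}{3} = \frac{\sqrt{4 - 5}}{3} = \frac{\sqrt{-1}}{3} = \frac{i}{3} \approx 0.33333 i$)
$- 21 G = - 21 \frac{i}{3} = - 7 i$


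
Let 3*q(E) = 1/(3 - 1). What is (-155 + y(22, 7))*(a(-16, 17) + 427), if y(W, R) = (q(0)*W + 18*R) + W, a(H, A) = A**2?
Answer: -7160/3 ≈ -2386.7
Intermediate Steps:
q(E) = 1/6 (q(E) = 1/(3*(3 - 1)) = (1/3)/2 = (1/3)*(1/2) = 1/6)
y(W, R) = 18*R + 7*W/6 (y(W, R) = (W/6 + 18*R) + W = (18*R + W/6) + W = 18*R + 7*W/6)
(-155 + y(22, 7))*(a(-16, 17) + 427) = (-155 + (18*7 + (7/6)*22))*(17**2 + 427) = (-155 + (126 + 77/3))*(289 + 427) = (-155 + 455/3)*716 = -10/3*716 = -7160/3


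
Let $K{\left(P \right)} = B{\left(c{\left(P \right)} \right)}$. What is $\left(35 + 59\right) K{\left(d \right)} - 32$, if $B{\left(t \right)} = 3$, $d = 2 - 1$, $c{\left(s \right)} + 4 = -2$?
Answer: $250$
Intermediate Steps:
$c{\left(s \right)} = -6$ ($c{\left(s \right)} = -4 - 2 = -6$)
$d = 1$
$K{\left(P \right)} = 3$
$\left(35 + 59\right) K{\left(d \right)} - 32 = \left(35 + 59\right) 3 - 32 = 94 \cdot 3 - 32 = 282 - 32 = 250$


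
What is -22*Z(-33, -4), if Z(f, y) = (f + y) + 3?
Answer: 748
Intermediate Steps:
Z(f, y) = 3 + f + y
-22*Z(-33, -4) = -22*(3 - 33 - 4) = -22*(-34) = 748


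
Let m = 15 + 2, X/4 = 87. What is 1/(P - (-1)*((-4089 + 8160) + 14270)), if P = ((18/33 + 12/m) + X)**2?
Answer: 34969/4906762529 ≈ 7.1267e-6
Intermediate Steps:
X = 348 (X = 4*87 = 348)
m = 17
P = 4265396100/34969 (P = ((18/33 + 12/17) + 348)**2 = ((18*(1/33) + 12*(1/17)) + 348)**2 = ((6/11 + 12/17) + 348)**2 = (234/187 + 348)**2 = (65310/187)**2 = 4265396100/34969 ≈ 1.2198e+5)
1/(P - (-1)*((-4089 + 8160) + 14270)) = 1/(4265396100/34969 - (-1)*((-4089 + 8160) + 14270)) = 1/(4265396100/34969 - (-1)*(4071 + 14270)) = 1/(4265396100/34969 - (-1)*18341) = 1/(4265396100/34969 - 1*(-18341)) = 1/(4265396100/34969 + 18341) = 1/(4906762529/34969) = 34969/4906762529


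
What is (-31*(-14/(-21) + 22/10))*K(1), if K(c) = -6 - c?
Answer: 9331/15 ≈ 622.07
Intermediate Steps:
(-31*(-14/(-21) + 22/10))*K(1) = (-31*(-14/(-21) + 22/10))*(-6 - 1*1) = (-31*(-14*(-1/21) + 22*(⅒)))*(-6 - 1) = -31*(⅔ + 11/5)*(-7) = -31*43/15*(-7) = -1333/15*(-7) = 9331/15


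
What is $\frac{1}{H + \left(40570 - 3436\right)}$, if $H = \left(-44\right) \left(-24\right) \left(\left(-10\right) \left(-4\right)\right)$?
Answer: $\frac{1}{79374} \approx 1.2599 \cdot 10^{-5}$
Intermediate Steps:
$H = 42240$ ($H = 1056 \cdot 40 = 42240$)
$\frac{1}{H + \left(40570 - 3436\right)} = \frac{1}{42240 + \left(40570 - 3436\right)} = \frac{1}{42240 + 37134} = \frac{1}{79374}$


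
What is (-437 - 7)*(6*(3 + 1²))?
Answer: -10656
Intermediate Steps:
(-437 - 7)*(6*(3 + 1²)) = -2664*(3 + 1) = -2664*4 = -444*24 = -10656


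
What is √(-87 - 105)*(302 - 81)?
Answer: 1768*I*√3 ≈ 3062.3*I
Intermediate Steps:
√(-87 - 105)*(302 - 81) = √(-192)*221 = (8*I*√3)*221 = 1768*I*√3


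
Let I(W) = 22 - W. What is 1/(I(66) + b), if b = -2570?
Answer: -1/2614 ≈ -0.00038256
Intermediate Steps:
1/(I(66) + b) = 1/((22 - 1*66) - 2570) = 1/((22 - 66) - 2570) = 1/(-44 - 2570) = 1/(-2614) = -1/2614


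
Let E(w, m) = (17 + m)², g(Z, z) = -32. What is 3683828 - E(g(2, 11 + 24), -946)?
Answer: 2820787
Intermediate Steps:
3683828 - E(g(2, 11 + 24), -946) = 3683828 - (17 - 946)² = 3683828 - 1*(-929)² = 3683828 - 1*863041 = 3683828 - 863041 = 2820787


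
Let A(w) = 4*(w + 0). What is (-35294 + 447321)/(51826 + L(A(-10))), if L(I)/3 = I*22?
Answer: 412027/49186 ≈ 8.3769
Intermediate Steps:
A(w) = 4*w
L(I) = 66*I (L(I) = 3*(I*22) = 3*(22*I) = 66*I)
(-35294 + 447321)/(51826 + L(A(-10))) = (-35294 + 447321)/(51826 + 66*(4*(-10))) = 412027/(51826 + 66*(-40)) = 412027/(51826 - 2640) = 412027/49186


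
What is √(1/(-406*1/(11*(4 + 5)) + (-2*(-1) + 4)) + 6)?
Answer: √57669/94 ≈ 2.5547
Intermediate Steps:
√(1/(-406*1/(11*(4 + 5)) + (-2*(-1) + 4)) + 6) = √(1/(-406/(11*9) + (2 + 4)) + 6) = √(1/(-406/99 + 6) + 6) = √(1/(188/99) + 6) = √(99/188 + 6) = √(1227/188) = √57669/94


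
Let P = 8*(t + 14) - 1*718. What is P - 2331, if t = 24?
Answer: -2745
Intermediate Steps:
P = -414 (P = 8*(24 + 14) - 1*718 = 8*38 - 718 = 304 - 718 = -414)
P - 2331 = -414 - 2331 = -2745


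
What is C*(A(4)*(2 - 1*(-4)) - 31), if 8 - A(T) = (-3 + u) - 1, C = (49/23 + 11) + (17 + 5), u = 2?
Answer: 23432/23 ≈ 1018.8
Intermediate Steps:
C = 808/23 (C = (49*(1/23) + 11) + 22 = (49/23 + 11) + 22 = 302/23 + 22 = 808/23 ≈ 35.130)
A(T) = 10 (A(T) = 8 - ((-3 + 2) - 1) = 8 - (-1 - 1) = 8 - 1*(-2) = 8 + 2 = 10)
C*(A(4)*(2 - 1*(-4)) - 31) = 808*(10*(2 - 1*(-4)) - 31)/23 = 808*(10*(2 + 4) - 31)/23 = 808*(10*6 - 31)/23 = 808*(60 - 31)/23 = (808/23)*29 = 23432/23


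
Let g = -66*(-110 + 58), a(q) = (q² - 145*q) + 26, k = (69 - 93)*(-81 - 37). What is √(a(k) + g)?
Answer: 31*√7922 ≈ 2759.2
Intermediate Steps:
k = 2832 (k = -24*(-118) = 2832)
a(q) = 26 + q² - 145*q
g = 3432 (g = -66*(-52) = 3432)
√(a(k) + g) = √((26 + 2832² - 145*2832) + 3432) = √((26 + 8020224 - 410640) + 3432) = √(7609610 + 3432) = √7613042 = 31*√7922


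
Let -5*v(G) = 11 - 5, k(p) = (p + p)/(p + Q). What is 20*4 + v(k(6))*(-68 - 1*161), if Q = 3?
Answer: 1774/5 ≈ 354.80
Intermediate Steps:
k(p) = 2*p/(3 + p) (k(p) = (p + p)/(p + 3) = (2*p)/(3 + p) = 2*p/(3 + p))
v(G) = -6/5 (v(G) = -(11 - 5)/5 = -1/5*6 = -6/5)
20*4 + v(k(6))*(-68 - 1*161) = 20*4 - 6*(-68 - 1*161)/5 = 80 - 6*(-68 - 161)/5 = 80 - 6/5*(-229) = 80 + 1374/5 = 1774/5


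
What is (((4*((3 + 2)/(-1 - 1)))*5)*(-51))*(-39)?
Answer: -99450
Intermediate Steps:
(((4*((3 + 2)/(-1 - 1)))*5)*(-51))*(-39) = (((4*(5/(-2)))*5)*(-51))*(-39) = (((4*(5*(-½)))*5)*(-51))*(-39) = (((4*(-5/2))*5)*(-51))*(-39) = (-10*5*(-51))*(-39) = -50*(-51)*(-39) = 2550*(-39) = -99450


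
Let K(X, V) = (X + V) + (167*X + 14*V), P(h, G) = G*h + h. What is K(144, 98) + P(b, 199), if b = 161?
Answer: 57862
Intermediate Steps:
P(h, G) = h + G*h
K(X, V) = 15*V + 168*X (K(X, V) = (V + X) + (14*V + 167*X) = 15*V + 168*X)
K(144, 98) + P(b, 199) = (15*98 + 168*144) + 161*(1 + 199) = (1470 + 24192) + 161*200 = 25662 + 32200 = 57862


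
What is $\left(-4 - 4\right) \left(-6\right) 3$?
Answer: $144$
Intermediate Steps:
$\left(-4 - 4\right) \left(-6\right) 3 = \left(-8\right) \left(-6\right) 3 = 48 \cdot 3 = 144$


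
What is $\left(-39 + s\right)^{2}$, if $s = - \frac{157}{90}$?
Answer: $\frac{13446889}{8100} \approx 1660.1$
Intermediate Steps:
$s = - \frac{157}{90}$ ($s = \left(-157\right) \frac{1}{90} = - \frac{157}{90} \approx -1.7444$)
$\left(-39 + s\right)^{2} = \left(-39 - \frac{157}{90}\right)^{2} = \left(- \frac{3667}{90}\right)^{2} = \frac{13446889}{8100}$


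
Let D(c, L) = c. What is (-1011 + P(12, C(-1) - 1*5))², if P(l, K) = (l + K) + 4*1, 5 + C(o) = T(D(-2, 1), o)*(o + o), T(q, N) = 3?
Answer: 1022121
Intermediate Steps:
C(o) = -5 + 6*o (C(o) = -5 + 3*(o + o) = -5 + 3*(2*o) = -5 + 6*o)
P(l, K) = 4 + K + l (P(l, K) = (K + l) + 4 = 4 + K + l)
(-1011 + P(12, C(-1) - 1*5))² = (-1011 + (4 + ((-5 + 6*(-1)) - 1*5) + 12))² = (-1011 + (4 + ((-5 - 6) - 5) + 12))² = (-1011 + (4 + (-11 - 5) + 12))² = (-1011 + (4 - 16 + 12))² = (-1011 + 0)² = (-1011)² = 1022121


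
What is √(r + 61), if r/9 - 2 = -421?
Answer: I*√3710 ≈ 60.91*I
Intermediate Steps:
r = -3771 (r = 18 + 9*(-421) = 18 - 3789 = -3771)
√(r + 61) = √(-3771 + 61) = √(-3710) = I*√3710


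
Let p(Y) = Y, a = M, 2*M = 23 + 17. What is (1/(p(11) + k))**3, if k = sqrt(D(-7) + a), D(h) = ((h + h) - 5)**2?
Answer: (11 + sqrt(381))**(-3) ≈ 3.5179e-5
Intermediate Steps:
M = 20 (M = (23 + 17)/2 = (1/2)*40 = 20)
a = 20
D(h) = (-5 + 2*h)**2 (D(h) = (2*h - 5)**2 = (-5 + 2*h)**2)
k = sqrt(381) (k = sqrt((-5 + 2*(-7))**2 + 20) = sqrt((-5 - 14)**2 + 20) = sqrt((-19)**2 + 20) = sqrt(361 + 20) = sqrt(381) ≈ 19.519)
(1/(p(11) + k))**3 = (1/(11 + sqrt(381)))**3 = (11 + sqrt(381))**(-3)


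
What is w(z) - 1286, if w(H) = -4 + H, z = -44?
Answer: -1334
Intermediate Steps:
w(z) - 1286 = (-4 - 44) - 1286 = -48 - 1286 = -1334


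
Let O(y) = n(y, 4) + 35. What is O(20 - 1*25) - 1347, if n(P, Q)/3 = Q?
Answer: -1300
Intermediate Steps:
n(P, Q) = 3*Q
O(y) = 47 (O(y) = 3*4 + 35 = 12 + 35 = 47)
O(20 - 1*25) - 1347 = 47 - 1347 = -1300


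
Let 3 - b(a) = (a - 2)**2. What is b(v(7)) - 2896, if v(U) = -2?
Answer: -2909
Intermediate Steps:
b(a) = 3 - (-2 + a)**2 (b(a) = 3 - (a - 2)**2 = 3 - (-2 + a)**2)
b(v(7)) - 2896 = (3 - (-2 - 2)**2) - 2896 = (3 - 1*(-4)**2) - 2896 = (3 - 1*16) - 2896 = (3 - 16) - 2896 = -13 - 2896 = -2909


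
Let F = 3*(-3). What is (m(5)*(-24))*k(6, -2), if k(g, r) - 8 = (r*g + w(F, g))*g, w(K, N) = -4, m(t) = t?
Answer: 10560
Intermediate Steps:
F = -9
k(g, r) = 8 + g*(-4 + g*r) (k(g, r) = 8 + (r*g - 4)*g = 8 + (g*r - 4)*g = 8 + (-4 + g*r)*g = 8 + g*(-4 + g*r))
(m(5)*(-24))*k(6, -2) = (5*(-24))*(8 - 4*6 - 2*6²) = -120*(8 - 24 - 2*36) = -120*(8 - 24 - 72) = -120*(-88) = 10560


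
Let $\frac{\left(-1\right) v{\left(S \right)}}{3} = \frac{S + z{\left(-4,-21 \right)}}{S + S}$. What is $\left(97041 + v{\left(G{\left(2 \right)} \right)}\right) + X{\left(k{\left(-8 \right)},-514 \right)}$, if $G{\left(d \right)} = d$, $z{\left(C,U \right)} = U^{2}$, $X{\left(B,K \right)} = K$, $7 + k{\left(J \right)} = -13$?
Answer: $\frac{384779}{4} \approx 96195.0$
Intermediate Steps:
$k{\left(J \right)} = -20$ ($k{\left(J \right)} = -7 - 13 = -20$)
$v{\left(S \right)} = - \frac{3 \left(441 + S\right)}{2 S}$ ($v{\left(S \right)} = - 3 \frac{S + \left(-21\right)^{2}}{S + S} = - 3 \frac{S + 441}{2 S} = - 3 \left(441 + S\right) \frac{1}{2 S} = - 3 \frac{441 + S}{2 S} = - \frac{3 \left(441 + S\right)}{2 S}$)
$\left(97041 + v{\left(G{\left(2 \right)} \right)}\right) + X{\left(k{\left(-8 \right)},-514 \right)} = \left(97041 + \frac{3 \left(-441 - 2\right)}{2 \cdot 2}\right) - 514 = \left(97041 + \frac{3}{2} \cdot \frac{1}{2} \left(-441 - 2\right)\right) - 514 = \left(97041 + \frac{3}{2} \cdot \frac{1}{2} \left(-443\right)\right) - 514 = \left(97041 - \frac{1329}{4}\right) - 514 = \frac{386835}{4} - 514 = \frac{384779}{4}$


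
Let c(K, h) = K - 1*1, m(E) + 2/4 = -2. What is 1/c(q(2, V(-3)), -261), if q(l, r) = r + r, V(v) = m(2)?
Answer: -⅙ ≈ -0.16667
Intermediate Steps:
m(E) = -5/2 (m(E) = -½ - 2 = -5/2)
V(v) = -5/2
q(l, r) = 2*r
c(K, h) = -1 + K (c(K, h) = K - 1 = -1 + K)
1/c(q(2, V(-3)), -261) = 1/(-1 + 2*(-5/2)) = 1/(-1 - 5) = 1/(-6) = -⅙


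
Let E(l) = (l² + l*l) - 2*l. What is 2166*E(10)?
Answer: 389880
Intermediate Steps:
E(l) = -2*l + 2*l² (E(l) = (l² + l²) - 2*l = 2*l² - 2*l = -2*l + 2*l²)
2166*E(10) = 2166*(2*10*(-1 + 10)) = 2166*(2*10*9) = 2166*180 = 389880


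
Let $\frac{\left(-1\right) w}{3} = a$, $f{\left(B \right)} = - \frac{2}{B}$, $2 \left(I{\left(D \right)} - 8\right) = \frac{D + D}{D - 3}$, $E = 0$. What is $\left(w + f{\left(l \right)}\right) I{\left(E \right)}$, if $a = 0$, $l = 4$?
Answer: $-4$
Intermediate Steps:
$I{\left(D \right)} = 8 + \frac{D}{-3 + D}$ ($I{\left(D \right)} = 8 + \frac{\left(D + D\right) \frac{1}{D - 3}}{2} = 8 + \frac{2 D \frac{1}{-3 + D}}{2} = 8 + \frac{D}{-3 + D}$)
$w = 0$ ($w = \left(-3\right) 0 = 0$)
$\left(w + f{\left(l \right)}\right) I{\left(E \right)} = \left(0 - \frac{2}{4}\right) \frac{3 \left(-8 + 3 \cdot 0\right)}{-3 + 0} = \left(0 - \frac{1}{2}\right) \frac{3 \left(-8 + 0\right)}{-3} = \left(0 - \frac{1}{2}\right) 3 \left(- \frac{1}{3}\right) \left(-8\right) = \left(- \frac{1}{2}\right) 8 = -4$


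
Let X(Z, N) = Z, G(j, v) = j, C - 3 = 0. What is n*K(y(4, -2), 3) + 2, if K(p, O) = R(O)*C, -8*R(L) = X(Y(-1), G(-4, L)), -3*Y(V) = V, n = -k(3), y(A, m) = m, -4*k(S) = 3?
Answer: 61/32 ≈ 1.9063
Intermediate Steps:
C = 3 (C = 3 + 0 = 3)
k(S) = -3/4 (k(S) = -1/4*3 = -3/4)
n = 3/4 (n = -1*(-3/4) = 3/4 ≈ 0.75000)
Y(V) = -V/3
R(L) = -1/24 (R(L) = -(-1)*(-1)/24 = -1/8*1/3 = -1/24)
K(p, O) = -1/8 (K(p, O) = -1/24*3 = -1/8)
n*K(y(4, -2), 3) + 2 = (3/4)*(-1/8) + 2 = -3/32 + 2 = 61/32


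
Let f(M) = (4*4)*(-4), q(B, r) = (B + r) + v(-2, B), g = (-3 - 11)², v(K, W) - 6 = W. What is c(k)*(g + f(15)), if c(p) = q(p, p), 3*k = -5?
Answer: 132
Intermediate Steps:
k = -5/3 (k = (⅓)*(-5) = -5/3 ≈ -1.6667)
v(K, W) = 6 + W
g = 196 (g = (-14)² = 196)
q(B, r) = 6 + r + 2*B (q(B, r) = (B + r) + (6 + B) = 6 + r + 2*B)
c(p) = 6 + 3*p (c(p) = 6 + p + 2*p = 6 + 3*p)
f(M) = -64 (f(M) = 16*(-4) = -64)
c(k)*(g + f(15)) = (6 + 3*(-5/3))*(196 - 64) = (6 - 5)*132 = 1*132 = 132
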